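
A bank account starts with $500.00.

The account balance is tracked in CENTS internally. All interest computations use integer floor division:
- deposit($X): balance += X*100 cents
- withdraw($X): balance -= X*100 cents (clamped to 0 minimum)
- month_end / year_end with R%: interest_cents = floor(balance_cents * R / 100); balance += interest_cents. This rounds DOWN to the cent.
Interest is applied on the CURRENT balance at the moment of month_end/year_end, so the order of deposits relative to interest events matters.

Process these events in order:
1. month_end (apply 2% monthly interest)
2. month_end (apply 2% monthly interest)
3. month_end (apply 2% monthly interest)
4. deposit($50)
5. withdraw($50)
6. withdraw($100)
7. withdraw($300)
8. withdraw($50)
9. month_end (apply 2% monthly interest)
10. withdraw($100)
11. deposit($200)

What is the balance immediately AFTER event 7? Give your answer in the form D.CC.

After 1 (month_end (apply 2% monthly interest)): balance=$510.00 total_interest=$10.00
After 2 (month_end (apply 2% monthly interest)): balance=$520.20 total_interest=$20.20
After 3 (month_end (apply 2% monthly interest)): balance=$530.60 total_interest=$30.60
After 4 (deposit($50)): balance=$580.60 total_interest=$30.60
After 5 (withdraw($50)): balance=$530.60 total_interest=$30.60
After 6 (withdraw($100)): balance=$430.60 total_interest=$30.60
After 7 (withdraw($300)): balance=$130.60 total_interest=$30.60

Answer: 130.60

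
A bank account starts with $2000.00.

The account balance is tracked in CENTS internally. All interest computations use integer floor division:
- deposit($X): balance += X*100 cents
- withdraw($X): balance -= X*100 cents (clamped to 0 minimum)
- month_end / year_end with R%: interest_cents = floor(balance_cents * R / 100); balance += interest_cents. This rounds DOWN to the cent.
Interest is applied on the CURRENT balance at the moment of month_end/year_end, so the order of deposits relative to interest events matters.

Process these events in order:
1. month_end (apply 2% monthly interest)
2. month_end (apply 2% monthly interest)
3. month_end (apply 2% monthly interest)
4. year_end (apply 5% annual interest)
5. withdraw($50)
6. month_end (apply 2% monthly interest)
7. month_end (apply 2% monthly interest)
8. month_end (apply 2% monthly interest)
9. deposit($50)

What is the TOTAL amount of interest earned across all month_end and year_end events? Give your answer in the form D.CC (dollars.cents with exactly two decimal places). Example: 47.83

Answer: 361.87

Derivation:
After 1 (month_end (apply 2% monthly interest)): balance=$2040.00 total_interest=$40.00
After 2 (month_end (apply 2% monthly interest)): balance=$2080.80 total_interest=$80.80
After 3 (month_end (apply 2% monthly interest)): balance=$2122.41 total_interest=$122.41
After 4 (year_end (apply 5% annual interest)): balance=$2228.53 total_interest=$228.53
After 5 (withdraw($50)): balance=$2178.53 total_interest=$228.53
After 6 (month_end (apply 2% monthly interest)): balance=$2222.10 total_interest=$272.10
After 7 (month_end (apply 2% monthly interest)): balance=$2266.54 total_interest=$316.54
After 8 (month_end (apply 2% monthly interest)): balance=$2311.87 total_interest=$361.87
After 9 (deposit($50)): balance=$2361.87 total_interest=$361.87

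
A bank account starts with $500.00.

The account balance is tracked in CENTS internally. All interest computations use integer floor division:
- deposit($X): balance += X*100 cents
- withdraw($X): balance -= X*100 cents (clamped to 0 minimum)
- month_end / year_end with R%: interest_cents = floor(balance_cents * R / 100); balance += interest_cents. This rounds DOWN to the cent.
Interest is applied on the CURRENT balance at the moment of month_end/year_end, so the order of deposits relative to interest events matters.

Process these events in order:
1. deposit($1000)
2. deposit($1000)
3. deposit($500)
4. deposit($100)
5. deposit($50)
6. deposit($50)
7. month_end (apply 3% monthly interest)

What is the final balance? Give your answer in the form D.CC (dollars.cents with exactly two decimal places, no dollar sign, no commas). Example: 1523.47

After 1 (deposit($1000)): balance=$1500.00 total_interest=$0.00
After 2 (deposit($1000)): balance=$2500.00 total_interest=$0.00
After 3 (deposit($500)): balance=$3000.00 total_interest=$0.00
After 4 (deposit($100)): balance=$3100.00 total_interest=$0.00
After 5 (deposit($50)): balance=$3150.00 total_interest=$0.00
After 6 (deposit($50)): balance=$3200.00 total_interest=$0.00
After 7 (month_end (apply 3% monthly interest)): balance=$3296.00 total_interest=$96.00

Answer: 3296.00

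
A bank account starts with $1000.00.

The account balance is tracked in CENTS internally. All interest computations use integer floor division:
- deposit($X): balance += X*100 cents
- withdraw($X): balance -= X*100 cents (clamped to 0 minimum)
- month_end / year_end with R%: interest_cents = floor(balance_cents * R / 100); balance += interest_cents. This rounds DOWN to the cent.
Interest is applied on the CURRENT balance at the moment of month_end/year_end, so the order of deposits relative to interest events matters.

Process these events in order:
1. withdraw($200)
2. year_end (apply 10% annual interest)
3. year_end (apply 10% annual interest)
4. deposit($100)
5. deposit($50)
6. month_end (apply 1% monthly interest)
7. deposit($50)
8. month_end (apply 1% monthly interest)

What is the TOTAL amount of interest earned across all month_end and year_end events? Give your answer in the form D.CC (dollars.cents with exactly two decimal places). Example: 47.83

Answer: 190.97

Derivation:
After 1 (withdraw($200)): balance=$800.00 total_interest=$0.00
After 2 (year_end (apply 10% annual interest)): balance=$880.00 total_interest=$80.00
After 3 (year_end (apply 10% annual interest)): balance=$968.00 total_interest=$168.00
After 4 (deposit($100)): balance=$1068.00 total_interest=$168.00
After 5 (deposit($50)): balance=$1118.00 total_interest=$168.00
After 6 (month_end (apply 1% monthly interest)): balance=$1129.18 total_interest=$179.18
After 7 (deposit($50)): balance=$1179.18 total_interest=$179.18
After 8 (month_end (apply 1% monthly interest)): balance=$1190.97 total_interest=$190.97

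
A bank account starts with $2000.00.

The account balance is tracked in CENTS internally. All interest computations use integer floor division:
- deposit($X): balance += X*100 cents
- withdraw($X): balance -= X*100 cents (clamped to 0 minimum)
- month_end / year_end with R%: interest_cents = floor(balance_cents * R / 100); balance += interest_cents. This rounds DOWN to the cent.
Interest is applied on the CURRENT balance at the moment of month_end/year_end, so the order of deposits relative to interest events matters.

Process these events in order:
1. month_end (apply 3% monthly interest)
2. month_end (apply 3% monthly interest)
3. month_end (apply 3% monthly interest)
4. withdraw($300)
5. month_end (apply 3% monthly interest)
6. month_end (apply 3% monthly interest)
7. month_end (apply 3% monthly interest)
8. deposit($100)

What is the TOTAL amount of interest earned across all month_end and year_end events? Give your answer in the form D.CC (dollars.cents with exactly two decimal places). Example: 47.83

Answer: 360.27

Derivation:
After 1 (month_end (apply 3% monthly interest)): balance=$2060.00 total_interest=$60.00
After 2 (month_end (apply 3% monthly interest)): balance=$2121.80 total_interest=$121.80
After 3 (month_end (apply 3% monthly interest)): balance=$2185.45 total_interest=$185.45
After 4 (withdraw($300)): balance=$1885.45 total_interest=$185.45
After 5 (month_end (apply 3% monthly interest)): balance=$1942.01 total_interest=$242.01
After 6 (month_end (apply 3% monthly interest)): balance=$2000.27 total_interest=$300.27
After 7 (month_end (apply 3% monthly interest)): balance=$2060.27 total_interest=$360.27
After 8 (deposit($100)): balance=$2160.27 total_interest=$360.27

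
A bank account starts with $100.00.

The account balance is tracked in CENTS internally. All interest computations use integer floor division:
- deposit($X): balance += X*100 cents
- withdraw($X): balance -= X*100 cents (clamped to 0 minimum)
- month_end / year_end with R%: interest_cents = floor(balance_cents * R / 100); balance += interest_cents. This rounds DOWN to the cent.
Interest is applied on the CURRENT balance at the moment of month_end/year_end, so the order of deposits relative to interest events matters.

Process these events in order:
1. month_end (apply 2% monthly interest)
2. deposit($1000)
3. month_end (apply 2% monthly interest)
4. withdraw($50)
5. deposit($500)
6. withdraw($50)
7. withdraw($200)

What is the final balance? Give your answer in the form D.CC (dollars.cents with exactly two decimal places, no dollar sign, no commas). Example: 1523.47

After 1 (month_end (apply 2% monthly interest)): balance=$102.00 total_interest=$2.00
After 2 (deposit($1000)): balance=$1102.00 total_interest=$2.00
After 3 (month_end (apply 2% monthly interest)): balance=$1124.04 total_interest=$24.04
After 4 (withdraw($50)): balance=$1074.04 total_interest=$24.04
After 5 (deposit($500)): balance=$1574.04 total_interest=$24.04
After 6 (withdraw($50)): balance=$1524.04 total_interest=$24.04
After 7 (withdraw($200)): balance=$1324.04 total_interest=$24.04

Answer: 1324.04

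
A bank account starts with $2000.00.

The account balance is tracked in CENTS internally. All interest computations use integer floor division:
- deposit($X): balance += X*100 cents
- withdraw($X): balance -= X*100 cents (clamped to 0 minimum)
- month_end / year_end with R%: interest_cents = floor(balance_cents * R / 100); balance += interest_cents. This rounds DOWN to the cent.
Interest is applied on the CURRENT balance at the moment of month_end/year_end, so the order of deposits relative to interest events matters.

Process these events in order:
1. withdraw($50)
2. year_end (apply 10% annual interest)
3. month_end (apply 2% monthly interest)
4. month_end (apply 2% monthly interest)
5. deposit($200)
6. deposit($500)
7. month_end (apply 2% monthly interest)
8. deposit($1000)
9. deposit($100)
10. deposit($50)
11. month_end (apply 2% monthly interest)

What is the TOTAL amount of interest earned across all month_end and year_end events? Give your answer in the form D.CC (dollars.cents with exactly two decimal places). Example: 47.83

Answer: 423.08

Derivation:
After 1 (withdraw($50)): balance=$1950.00 total_interest=$0.00
After 2 (year_end (apply 10% annual interest)): balance=$2145.00 total_interest=$195.00
After 3 (month_end (apply 2% monthly interest)): balance=$2187.90 total_interest=$237.90
After 4 (month_end (apply 2% monthly interest)): balance=$2231.65 total_interest=$281.65
After 5 (deposit($200)): balance=$2431.65 total_interest=$281.65
After 6 (deposit($500)): balance=$2931.65 total_interest=$281.65
After 7 (month_end (apply 2% monthly interest)): balance=$2990.28 total_interest=$340.28
After 8 (deposit($1000)): balance=$3990.28 total_interest=$340.28
After 9 (deposit($100)): balance=$4090.28 total_interest=$340.28
After 10 (deposit($50)): balance=$4140.28 total_interest=$340.28
After 11 (month_end (apply 2% monthly interest)): balance=$4223.08 total_interest=$423.08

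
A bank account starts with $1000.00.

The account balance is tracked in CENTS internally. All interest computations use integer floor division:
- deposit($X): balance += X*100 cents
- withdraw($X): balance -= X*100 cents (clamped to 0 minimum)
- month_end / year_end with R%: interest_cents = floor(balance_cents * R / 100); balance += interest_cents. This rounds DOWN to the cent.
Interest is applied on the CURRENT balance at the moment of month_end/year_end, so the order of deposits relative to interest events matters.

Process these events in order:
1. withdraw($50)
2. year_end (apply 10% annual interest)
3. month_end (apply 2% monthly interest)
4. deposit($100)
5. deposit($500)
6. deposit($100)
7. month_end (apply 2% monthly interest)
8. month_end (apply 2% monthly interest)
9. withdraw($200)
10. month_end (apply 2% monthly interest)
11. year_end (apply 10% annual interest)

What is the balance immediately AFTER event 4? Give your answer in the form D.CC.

Answer: 1165.90

Derivation:
After 1 (withdraw($50)): balance=$950.00 total_interest=$0.00
After 2 (year_end (apply 10% annual interest)): balance=$1045.00 total_interest=$95.00
After 3 (month_end (apply 2% monthly interest)): balance=$1065.90 total_interest=$115.90
After 4 (deposit($100)): balance=$1165.90 total_interest=$115.90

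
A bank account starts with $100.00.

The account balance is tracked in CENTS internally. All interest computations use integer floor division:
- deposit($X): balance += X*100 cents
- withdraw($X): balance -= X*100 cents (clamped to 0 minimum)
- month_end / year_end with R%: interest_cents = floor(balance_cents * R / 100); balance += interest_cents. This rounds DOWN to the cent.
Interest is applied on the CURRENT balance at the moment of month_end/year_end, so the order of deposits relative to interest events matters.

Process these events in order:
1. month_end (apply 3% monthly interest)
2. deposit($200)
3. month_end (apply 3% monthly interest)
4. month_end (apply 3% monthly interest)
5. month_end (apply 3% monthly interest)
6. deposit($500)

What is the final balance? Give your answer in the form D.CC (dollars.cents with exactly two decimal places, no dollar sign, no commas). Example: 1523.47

After 1 (month_end (apply 3% monthly interest)): balance=$103.00 total_interest=$3.00
After 2 (deposit($200)): balance=$303.00 total_interest=$3.00
After 3 (month_end (apply 3% monthly interest)): balance=$312.09 total_interest=$12.09
After 4 (month_end (apply 3% monthly interest)): balance=$321.45 total_interest=$21.45
After 5 (month_end (apply 3% monthly interest)): balance=$331.09 total_interest=$31.09
After 6 (deposit($500)): balance=$831.09 total_interest=$31.09

Answer: 831.09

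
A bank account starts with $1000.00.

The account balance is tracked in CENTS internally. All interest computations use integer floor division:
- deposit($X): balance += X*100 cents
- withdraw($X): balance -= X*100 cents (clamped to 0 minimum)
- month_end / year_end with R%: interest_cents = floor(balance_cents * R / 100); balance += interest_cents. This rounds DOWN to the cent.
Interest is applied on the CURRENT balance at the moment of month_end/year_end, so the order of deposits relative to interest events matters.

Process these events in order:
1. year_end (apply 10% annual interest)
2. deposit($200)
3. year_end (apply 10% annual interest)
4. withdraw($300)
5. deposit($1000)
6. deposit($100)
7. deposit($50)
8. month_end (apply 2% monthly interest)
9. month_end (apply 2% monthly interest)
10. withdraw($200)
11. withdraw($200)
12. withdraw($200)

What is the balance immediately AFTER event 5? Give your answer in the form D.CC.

Answer: 2130.00

Derivation:
After 1 (year_end (apply 10% annual interest)): balance=$1100.00 total_interest=$100.00
After 2 (deposit($200)): balance=$1300.00 total_interest=$100.00
After 3 (year_end (apply 10% annual interest)): balance=$1430.00 total_interest=$230.00
After 4 (withdraw($300)): balance=$1130.00 total_interest=$230.00
After 5 (deposit($1000)): balance=$2130.00 total_interest=$230.00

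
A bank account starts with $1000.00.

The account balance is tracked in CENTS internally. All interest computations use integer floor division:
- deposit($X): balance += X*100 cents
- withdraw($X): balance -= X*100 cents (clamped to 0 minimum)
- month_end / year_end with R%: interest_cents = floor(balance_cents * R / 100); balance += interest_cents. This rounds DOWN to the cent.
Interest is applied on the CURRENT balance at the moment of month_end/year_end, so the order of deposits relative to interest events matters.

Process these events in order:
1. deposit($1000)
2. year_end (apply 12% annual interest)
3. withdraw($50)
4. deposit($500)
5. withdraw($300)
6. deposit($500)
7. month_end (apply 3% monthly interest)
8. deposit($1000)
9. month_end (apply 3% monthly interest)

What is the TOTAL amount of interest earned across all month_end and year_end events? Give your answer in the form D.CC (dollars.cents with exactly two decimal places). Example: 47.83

Answer: 446.00

Derivation:
After 1 (deposit($1000)): balance=$2000.00 total_interest=$0.00
After 2 (year_end (apply 12% annual interest)): balance=$2240.00 total_interest=$240.00
After 3 (withdraw($50)): balance=$2190.00 total_interest=$240.00
After 4 (deposit($500)): balance=$2690.00 total_interest=$240.00
After 5 (withdraw($300)): balance=$2390.00 total_interest=$240.00
After 6 (deposit($500)): balance=$2890.00 total_interest=$240.00
After 7 (month_end (apply 3% monthly interest)): balance=$2976.70 total_interest=$326.70
After 8 (deposit($1000)): balance=$3976.70 total_interest=$326.70
After 9 (month_end (apply 3% monthly interest)): balance=$4096.00 total_interest=$446.00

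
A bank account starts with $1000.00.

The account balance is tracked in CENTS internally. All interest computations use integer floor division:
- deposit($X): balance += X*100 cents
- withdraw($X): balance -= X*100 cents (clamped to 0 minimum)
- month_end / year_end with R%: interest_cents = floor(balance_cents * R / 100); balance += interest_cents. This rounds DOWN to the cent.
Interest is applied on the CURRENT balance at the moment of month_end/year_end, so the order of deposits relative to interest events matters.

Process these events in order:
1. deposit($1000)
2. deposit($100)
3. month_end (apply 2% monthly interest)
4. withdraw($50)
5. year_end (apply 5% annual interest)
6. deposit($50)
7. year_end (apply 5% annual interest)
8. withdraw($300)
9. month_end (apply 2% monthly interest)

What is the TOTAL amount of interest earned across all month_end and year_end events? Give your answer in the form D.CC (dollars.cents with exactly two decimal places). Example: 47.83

Answer: 300.10

Derivation:
After 1 (deposit($1000)): balance=$2000.00 total_interest=$0.00
After 2 (deposit($100)): balance=$2100.00 total_interest=$0.00
After 3 (month_end (apply 2% monthly interest)): balance=$2142.00 total_interest=$42.00
After 4 (withdraw($50)): balance=$2092.00 total_interest=$42.00
After 5 (year_end (apply 5% annual interest)): balance=$2196.60 total_interest=$146.60
After 6 (deposit($50)): balance=$2246.60 total_interest=$146.60
After 7 (year_end (apply 5% annual interest)): balance=$2358.93 total_interest=$258.93
After 8 (withdraw($300)): balance=$2058.93 total_interest=$258.93
After 9 (month_end (apply 2% monthly interest)): balance=$2100.10 total_interest=$300.10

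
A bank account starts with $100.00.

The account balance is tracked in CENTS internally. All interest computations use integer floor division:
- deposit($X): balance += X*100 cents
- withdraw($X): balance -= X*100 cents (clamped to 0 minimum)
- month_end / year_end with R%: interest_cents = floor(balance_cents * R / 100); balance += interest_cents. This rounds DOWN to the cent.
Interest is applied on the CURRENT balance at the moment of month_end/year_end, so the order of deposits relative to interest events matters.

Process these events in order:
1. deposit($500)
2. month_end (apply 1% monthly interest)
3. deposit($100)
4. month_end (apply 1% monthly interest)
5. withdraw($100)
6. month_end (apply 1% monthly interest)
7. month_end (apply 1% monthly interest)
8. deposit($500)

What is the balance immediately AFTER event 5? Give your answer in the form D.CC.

After 1 (deposit($500)): balance=$600.00 total_interest=$0.00
After 2 (month_end (apply 1% monthly interest)): balance=$606.00 total_interest=$6.00
After 3 (deposit($100)): balance=$706.00 total_interest=$6.00
After 4 (month_end (apply 1% monthly interest)): balance=$713.06 total_interest=$13.06
After 5 (withdraw($100)): balance=$613.06 total_interest=$13.06

Answer: 613.06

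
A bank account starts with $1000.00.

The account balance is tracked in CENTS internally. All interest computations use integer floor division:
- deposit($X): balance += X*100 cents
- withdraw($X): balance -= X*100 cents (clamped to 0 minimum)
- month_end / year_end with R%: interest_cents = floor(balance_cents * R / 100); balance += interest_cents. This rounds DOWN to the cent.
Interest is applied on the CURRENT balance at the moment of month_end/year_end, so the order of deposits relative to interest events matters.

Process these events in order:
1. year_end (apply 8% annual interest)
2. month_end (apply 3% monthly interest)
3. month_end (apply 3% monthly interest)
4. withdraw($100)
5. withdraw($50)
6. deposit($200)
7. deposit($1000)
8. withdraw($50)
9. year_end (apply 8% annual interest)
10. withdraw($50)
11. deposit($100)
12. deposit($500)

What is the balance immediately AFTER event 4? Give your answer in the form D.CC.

Answer: 1045.77

Derivation:
After 1 (year_end (apply 8% annual interest)): balance=$1080.00 total_interest=$80.00
After 2 (month_end (apply 3% monthly interest)): balance=$1112.40 total_interest=$112.40
After 3 (month_end (apply 3% monthly interest)): balance=$1145.77 total_interest=$145.77
After 4 (withdraw($100)): balance=$1045.77 total_interest=$145.77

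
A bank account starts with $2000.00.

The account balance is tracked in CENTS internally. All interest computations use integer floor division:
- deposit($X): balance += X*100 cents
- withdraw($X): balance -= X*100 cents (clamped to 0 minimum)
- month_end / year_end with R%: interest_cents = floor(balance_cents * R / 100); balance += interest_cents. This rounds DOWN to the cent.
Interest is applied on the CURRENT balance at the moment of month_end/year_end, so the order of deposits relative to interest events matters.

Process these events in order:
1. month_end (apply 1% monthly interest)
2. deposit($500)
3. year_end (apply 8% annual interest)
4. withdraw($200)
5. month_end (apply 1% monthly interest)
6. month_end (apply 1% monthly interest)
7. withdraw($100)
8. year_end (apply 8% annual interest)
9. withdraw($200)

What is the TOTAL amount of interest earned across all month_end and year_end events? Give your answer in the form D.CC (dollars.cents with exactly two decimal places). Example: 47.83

After 1 (month_end (apply 1% monthly interest)): balance=$2020.00 total_interest=$20.00
After 2 (deposit($500)): balance=$2520.00 total_interest=$20.00
After 3 (year_end (apply 8% annual interest)): balance=$2721.60 total_interest=$221.60
After 4 (withdraw($200)): balance=$2521.60 total_interest=$221.60
After 5 (month_end (apply 1% monthly interest)): balance=$2546.81 total_interest=$246.81
After 6 (month_end (apply 1% monthly interest)): balance=$2572.27 total_interest=$272.27
After 7 (withdraw($100)): balance=$2472.27 total_interest=$272.27
After 8 (year_end (apply 8% annual interest)): balance=$2670.05 total_interest=$470.05
After 9 (withdraw($200)): balance=$2470.05 total_interest=$470.05

Answer: 470.05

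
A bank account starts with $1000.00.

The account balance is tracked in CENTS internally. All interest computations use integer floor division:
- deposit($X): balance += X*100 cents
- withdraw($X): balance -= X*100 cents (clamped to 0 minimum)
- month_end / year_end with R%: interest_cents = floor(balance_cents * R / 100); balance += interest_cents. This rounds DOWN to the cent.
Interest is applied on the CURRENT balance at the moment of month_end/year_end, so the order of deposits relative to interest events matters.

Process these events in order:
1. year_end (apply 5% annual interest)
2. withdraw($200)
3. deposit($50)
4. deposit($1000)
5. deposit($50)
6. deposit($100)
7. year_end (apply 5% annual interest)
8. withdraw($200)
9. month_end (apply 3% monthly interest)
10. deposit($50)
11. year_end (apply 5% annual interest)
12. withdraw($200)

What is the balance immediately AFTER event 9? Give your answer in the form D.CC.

Answer: 2011.07

Derivation:
After 1 (year_end (apply 5% annual interest)): balance=$1050.00 total_interest=$50.00
After 2 (withdraw($200)): balance=$850.00 total_interest=$50.00
After 3 (deposit($50)): balance=$900.00 total_interest=$50.00
After 4 (deposit($1000)): balance=$1900.00 total_interest=$50.00
After 5 (deposit($50)): balance=$1950.00 total_interest=$50.00
After 6 (deposit($100)): balance=$2050.00 total_interest=$50.00
After 7 (year_end (apply 5% annual interest)): balance=$2152.50 total_interest=$152.50
After 8 (withdraw($200)): balance=$1952.50 total_interest=$152.50
After 9 (month_end (apply 3% monthly interest)): balance=$2011.07 total_interest=$211.07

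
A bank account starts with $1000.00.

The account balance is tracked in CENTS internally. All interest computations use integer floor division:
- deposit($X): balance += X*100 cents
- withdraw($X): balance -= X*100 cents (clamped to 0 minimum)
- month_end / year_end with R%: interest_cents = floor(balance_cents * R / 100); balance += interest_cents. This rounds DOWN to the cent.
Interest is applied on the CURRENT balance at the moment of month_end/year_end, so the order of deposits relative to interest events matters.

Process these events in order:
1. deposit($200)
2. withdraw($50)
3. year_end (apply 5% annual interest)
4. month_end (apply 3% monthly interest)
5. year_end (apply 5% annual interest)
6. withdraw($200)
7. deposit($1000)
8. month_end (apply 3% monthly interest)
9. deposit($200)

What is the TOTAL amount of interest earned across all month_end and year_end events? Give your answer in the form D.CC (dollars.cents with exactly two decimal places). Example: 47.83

After 1 (deposit($200)): balance=$1200.00 total_interest=$0.00
After 2 (withdraw($50)): balance=$1150.00 total_interest=$0.00
After 3 (year_end (apply 5% annual interest)): balance=$1207.50 total_interest=$57.50
After 4 (month_end (apply 3% monthly interest)): balance=$1243.72 total_interest=$93.72
After 5 (year_end (apply 5% annual interest)): balance=$1305.90 total_interest=$155.90
After 6 (withdraw($200)): balance=$1105.90 total_interest=$155.90
After 7 (deposit($1000)): balance=$2105.90 total_interest=$155.90
After 8 (month_end (apply 3% monthly interest)): balance=$2169.07 total_interest=$219.07
After 9 (deposit($200)): balance=$2369.07 total_interest=$219.07

Answer: 219.07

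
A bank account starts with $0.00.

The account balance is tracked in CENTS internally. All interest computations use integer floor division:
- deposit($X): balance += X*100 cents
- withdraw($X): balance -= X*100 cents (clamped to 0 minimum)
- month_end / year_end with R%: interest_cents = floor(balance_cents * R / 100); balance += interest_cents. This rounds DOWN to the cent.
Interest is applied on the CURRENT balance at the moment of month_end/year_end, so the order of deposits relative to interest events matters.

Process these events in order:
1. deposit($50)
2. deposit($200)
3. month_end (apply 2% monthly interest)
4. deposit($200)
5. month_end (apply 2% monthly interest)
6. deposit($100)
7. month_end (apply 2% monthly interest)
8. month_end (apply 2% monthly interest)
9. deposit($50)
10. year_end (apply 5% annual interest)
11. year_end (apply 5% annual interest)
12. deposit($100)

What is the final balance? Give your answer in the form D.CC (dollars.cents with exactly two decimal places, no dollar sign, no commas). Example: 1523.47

After 1 (deposit($50)): balance=$50.00 total_interest=$0.00
After 2 (deposit($200)): balance=$250.00 total_interest=$0.00
After 3 (month_end (apply 2% monthly interest)): balance=$255.00 total_interest=$5.00
After 4 (deposit($200)): balance=$455.00 total_interest=$5.00
After 5 (month_end (apply 2% monthly interest)): balance=$464.10 total_interest=$14.10
After 6 (deposit($100)): balance=$564.10 total_interest=$14.10
After 7 (month_end (apply 2% monthly interest)): balance=$575.38 total_interest=$25.38
After 8 (month_end (apply 2% monthly interest)): balance=$586.88 total_interest=$36.88
After 9 (deposit($50)): balance=$636.88 total_interest=$36.88
After 10 (year_end (apply 5% annual interest)): balance=$668.72 total_interest=$68.72
After 11 (year_end (apply 5% annual interest)): balance=$702.15 total_interest=$102.15
After 12 (deposit($100)): balance=$802.15 total_interest=$102.15

Answer: 802.15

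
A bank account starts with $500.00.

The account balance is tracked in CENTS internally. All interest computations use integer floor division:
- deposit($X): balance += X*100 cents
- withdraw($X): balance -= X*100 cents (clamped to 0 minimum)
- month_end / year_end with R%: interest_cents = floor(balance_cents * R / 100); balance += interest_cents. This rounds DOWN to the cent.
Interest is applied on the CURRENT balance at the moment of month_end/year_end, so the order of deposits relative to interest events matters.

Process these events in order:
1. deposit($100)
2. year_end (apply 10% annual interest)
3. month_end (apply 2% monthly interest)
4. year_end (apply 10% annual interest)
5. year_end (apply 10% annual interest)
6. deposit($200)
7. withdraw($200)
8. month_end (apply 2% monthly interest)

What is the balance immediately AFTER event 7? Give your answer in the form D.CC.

After 1 (deposit($100)): balance=$600.00 total_interest=$0.00
After 2 (year_end (apply 10% annual interest)): balance=$660.00 total_interest=$60.00
After 3 (month_end (apply 2% monthly interest)): balance=$673.20 total_interest=$73.20
After 4 (year_end (apply 10% annual interest)): balance=$740.52 total_interest=$140.52
After 5 (year_end (apply 10% annual interest)): balance=$814.57 total_interest=$214.57
After 6 (deposit($200)): balance=$1014.57 total_interest=$214.57
After 7 (withdraw($200)): balance=$814.57 total_interest=$214.57

Answer: 814.57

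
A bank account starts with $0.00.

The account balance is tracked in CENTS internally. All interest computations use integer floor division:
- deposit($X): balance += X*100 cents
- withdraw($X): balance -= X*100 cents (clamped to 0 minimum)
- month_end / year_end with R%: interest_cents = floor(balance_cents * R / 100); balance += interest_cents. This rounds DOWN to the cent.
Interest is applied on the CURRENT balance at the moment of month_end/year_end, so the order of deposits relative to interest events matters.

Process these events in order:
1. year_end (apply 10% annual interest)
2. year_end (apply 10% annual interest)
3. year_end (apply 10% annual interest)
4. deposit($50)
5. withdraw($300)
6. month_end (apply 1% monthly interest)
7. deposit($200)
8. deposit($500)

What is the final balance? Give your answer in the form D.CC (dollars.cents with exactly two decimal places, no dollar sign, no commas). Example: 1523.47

Answer: 700.00

Derivation:
After 1 (year_end (apply 10% annual interest)): balance=$0.00 total_interest=$0.00
After 2 (year_end (apply 10% annual interest)): balance=$0.00 total_interest=$0.00
After 3 (year_end (apply 10% annual interest)): balance=$0.00 total_interest=$0.00
After 4 (deposit($50)): balance=$50.00 total_interest=$0.00
After 5 (withdraw($300)): balance=$0.00 total_interest=$0.00
After 6 (month_end (apply 1% monthly interest)): balance=$0.00 total_interest=$0.00
After 7 (deposit($200)): balance=$200.00 total_interest=$0.00
After 8 (deposit($500)): balance=$700.00 total_interest=$0.00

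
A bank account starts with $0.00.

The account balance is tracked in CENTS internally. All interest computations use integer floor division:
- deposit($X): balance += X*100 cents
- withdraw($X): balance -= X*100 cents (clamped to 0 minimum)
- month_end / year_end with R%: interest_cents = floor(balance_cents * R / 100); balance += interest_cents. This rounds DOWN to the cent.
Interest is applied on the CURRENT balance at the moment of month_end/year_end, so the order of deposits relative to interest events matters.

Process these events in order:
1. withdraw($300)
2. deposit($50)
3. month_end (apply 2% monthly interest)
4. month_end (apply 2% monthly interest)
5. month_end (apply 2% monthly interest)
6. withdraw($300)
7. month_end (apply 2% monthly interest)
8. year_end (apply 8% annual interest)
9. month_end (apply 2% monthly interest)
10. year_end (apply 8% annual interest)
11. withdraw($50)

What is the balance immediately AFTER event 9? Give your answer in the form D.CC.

Answer: 0.00

Derivation:
After 1 (withdraw($300)): balance=$0.00 total_interest=$0.00
After 2 (deposit($50)): balance=$50.00 total_interest=$0.00
After 3 (month_end (apply 2% monthly interest)): balance=$51.00 total_interest=$1.00
After 4 (month_end (apply 2% monthly interest)): balance=$52.02 total_interest=$2.02
After 5 (month_end (apply 2% monthly interest)): balance=$53.06 total_interest=$3.06
After 6 (withdraw($300)): balance=$0.00 total_interest=$3.06
After 7 (month_end (apply 2% monthly interest)): balance=$0.00 total_interest=$3.06
After 8 (year_end (apply 8% annual interest)): balance=$0.00 total_interest=$3.06
After 9 (month_end (apply 2% monthly interest)): balance=$0.00 total_interest=$3.06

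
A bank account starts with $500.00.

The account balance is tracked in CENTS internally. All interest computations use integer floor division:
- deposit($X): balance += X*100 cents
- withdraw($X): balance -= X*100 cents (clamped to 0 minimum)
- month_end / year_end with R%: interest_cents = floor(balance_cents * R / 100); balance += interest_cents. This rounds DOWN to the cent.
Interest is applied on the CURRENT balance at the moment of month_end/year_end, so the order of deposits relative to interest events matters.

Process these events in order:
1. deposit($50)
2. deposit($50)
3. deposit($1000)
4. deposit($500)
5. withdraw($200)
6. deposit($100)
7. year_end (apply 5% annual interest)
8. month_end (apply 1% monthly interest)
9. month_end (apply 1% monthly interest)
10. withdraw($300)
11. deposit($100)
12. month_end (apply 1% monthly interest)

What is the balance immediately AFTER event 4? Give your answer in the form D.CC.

After 1 (deposit($50)): balance=$550.00 total_interest=$0.00
After 2 (deposit($50)): balance=$600.00 total_interest=$0.00
After 3 (deposit($1000)): balance=$1600.00 total_interest=$0.00
After 4 (deposit($500)): balance=$2100.00 total_interest=$0.00

Answer: 2100.00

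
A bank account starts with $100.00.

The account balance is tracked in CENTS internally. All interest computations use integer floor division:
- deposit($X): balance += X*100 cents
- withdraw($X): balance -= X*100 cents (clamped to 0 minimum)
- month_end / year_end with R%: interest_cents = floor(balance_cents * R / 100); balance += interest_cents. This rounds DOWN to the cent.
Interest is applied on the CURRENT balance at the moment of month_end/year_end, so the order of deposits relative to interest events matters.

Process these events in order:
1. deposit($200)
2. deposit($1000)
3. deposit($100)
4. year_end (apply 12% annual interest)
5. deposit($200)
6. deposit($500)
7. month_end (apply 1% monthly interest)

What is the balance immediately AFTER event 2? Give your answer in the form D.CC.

After 1 (deposit($200)): balance=$300.00 total_interest=$0.00
After 2 (deposit($1000)): balance=$1300.00 total_interest=$0.00

Answer: 1300.00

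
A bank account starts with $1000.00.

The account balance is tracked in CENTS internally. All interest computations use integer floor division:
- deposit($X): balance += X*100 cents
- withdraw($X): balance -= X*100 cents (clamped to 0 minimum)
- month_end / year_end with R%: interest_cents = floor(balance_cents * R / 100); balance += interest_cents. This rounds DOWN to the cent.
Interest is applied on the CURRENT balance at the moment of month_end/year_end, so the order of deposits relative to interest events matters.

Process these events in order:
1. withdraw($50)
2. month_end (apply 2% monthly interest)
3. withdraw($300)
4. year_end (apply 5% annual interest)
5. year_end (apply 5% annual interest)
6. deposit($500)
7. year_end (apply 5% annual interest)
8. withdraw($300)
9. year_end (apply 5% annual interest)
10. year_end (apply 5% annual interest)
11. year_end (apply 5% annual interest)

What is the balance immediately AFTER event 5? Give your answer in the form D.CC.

Answer: 737.57

Derivation:
After 1 (withdraw($50)): balance=$950.00 total_interest=$0.00
After 2 (month_end (apply 2% monthly interest)): balance=$969.00 total_interest=$19.00
After 3 (withdraw($300)): balance=$669.00 total_interest=$19.00
After 4 (year_end (apply 5% annual interest)): balance=$702.45 total_interest=$52.45
After 5 (year_end (apply 5% annual interest)): balance=$737.57 total_interest=$87.57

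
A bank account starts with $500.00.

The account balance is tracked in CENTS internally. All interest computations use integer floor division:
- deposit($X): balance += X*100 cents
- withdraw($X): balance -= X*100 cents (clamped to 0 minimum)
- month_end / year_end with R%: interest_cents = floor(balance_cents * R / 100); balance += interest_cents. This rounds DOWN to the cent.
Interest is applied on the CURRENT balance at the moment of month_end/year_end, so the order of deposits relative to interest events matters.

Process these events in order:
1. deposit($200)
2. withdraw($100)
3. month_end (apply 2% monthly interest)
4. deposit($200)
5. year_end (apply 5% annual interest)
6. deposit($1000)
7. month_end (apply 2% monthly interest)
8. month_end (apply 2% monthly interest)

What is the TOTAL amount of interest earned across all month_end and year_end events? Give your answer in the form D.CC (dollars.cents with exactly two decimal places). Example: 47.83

Answer: 127.44

Derivation:
After 1 (deposit($200)): balance=$700.00 total_interest=$0.00
After 2 (withdraw($100)): balance=$600.00 total_interest=$0.00
After 3 (month_end (apply 2% monthly interest)): balance=$612.00 total_interest=$12.00
After 4 (deposit($200)): balance=$812.00 total_interest=$12.00
After 5 (year_end (apply 5% annual interest)): balance=$852.60 total_interest=$52.60
After 6 (deposit($1000)): balance=$1852.60 total_interest=$52.60
After 7 (month_end (apply 2% monthly interest)): balance=$1889.65 total_interest=$89.65
After 8 (month_end (apply 2% monthly interest)): balance=$1927.44 total_interest=$127.44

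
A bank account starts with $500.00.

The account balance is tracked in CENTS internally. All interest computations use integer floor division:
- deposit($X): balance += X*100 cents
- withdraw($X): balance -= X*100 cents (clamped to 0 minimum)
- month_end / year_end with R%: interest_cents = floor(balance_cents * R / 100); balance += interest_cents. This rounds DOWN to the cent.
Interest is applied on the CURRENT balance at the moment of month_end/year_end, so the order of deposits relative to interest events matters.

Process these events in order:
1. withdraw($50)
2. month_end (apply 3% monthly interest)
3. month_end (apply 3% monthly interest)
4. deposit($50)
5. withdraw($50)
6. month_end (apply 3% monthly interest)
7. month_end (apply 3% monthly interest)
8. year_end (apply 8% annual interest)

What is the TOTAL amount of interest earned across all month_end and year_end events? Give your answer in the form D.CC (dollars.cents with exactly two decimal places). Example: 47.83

Answer: 96.98

Derivation:
After 1 (withdraw($50)): balance=$450.00 total_interest=$0.00
After 2 (month_end (apply 3% monthly interest)): balance=$463.50 total_interest=$13.50
After 3 (month_end (apply 3% monthly interest)): balance=$477.40 total_interest=$27.40
After 4 (deposit($50)): balance=$527.40 total_interest=$27.40
After 5 (withdraw($50)): balance=$477.40 total_interest=$27.40
After 6 (month_end (apply 3% monthly interest)): balance=$491.72 total_interest=$41.72
After 7 (month_end (apply 3% monthly interest)): balance=$506.47 total_interest=$56.47
After 8 (year_end (apply 8% annual interest)): balance=$546.98 total_interest=$96.98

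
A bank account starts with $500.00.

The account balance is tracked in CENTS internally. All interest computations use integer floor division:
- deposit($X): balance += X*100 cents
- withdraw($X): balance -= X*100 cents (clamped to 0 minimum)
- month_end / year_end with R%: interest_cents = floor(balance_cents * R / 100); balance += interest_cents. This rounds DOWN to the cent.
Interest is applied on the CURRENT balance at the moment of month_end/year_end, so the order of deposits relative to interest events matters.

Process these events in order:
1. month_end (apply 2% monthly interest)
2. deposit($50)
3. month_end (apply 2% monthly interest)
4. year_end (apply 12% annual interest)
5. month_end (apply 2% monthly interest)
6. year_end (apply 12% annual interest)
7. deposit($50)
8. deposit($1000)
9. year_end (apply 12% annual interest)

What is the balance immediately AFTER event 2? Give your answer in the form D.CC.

Answer: 560.00

Derivation:
After 1 (month_end (apply 2% monthly interest)): balance=$510.00 total_interest=$10.00
After 2 (deposit($50)): balance=$560.00 total_interest=$10.00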